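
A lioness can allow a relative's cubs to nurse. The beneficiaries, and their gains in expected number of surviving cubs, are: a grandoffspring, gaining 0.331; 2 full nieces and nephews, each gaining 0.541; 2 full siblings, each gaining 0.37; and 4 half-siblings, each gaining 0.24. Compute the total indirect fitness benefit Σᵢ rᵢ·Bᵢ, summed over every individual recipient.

0.96325

r to a grandoffspring = 0.25 (two parent–offspring links: r = (1/2)^2 = 1/4).
r to a full niece or nephew = 0.25 (full aunt/uncle↔niece/nephew: two paths of length 3 through the shared grandparent pair: r = 2·(1/2)^3 = 1/4).
r to a full sibling = 0.5 (full sibs share both parents — two paths of length 2: r = 2·(1/2)^2 = 1/2).
r to a half-sibling = 1/4 (half-sibs share one parent — one path of length 2: r = (1/2)^2 = 1/4).
Summing one r·B term per recipient: 1·0.25·0.331 + 2·0.25·0.541 + 2·0.5·0.37 + 4·0.25·0.24 = 0.96325.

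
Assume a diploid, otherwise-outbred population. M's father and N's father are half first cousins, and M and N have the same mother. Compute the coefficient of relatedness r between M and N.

0.265625

Relatedness sums over independent paths through distinct common ancestors.
M and N are related in two ways: half second cousins through their fathers (r = 1/64) and half-sibs through their shared mother (r = 1/4).
r = 1/64 + 1/4 = 17/64 = 0.265625.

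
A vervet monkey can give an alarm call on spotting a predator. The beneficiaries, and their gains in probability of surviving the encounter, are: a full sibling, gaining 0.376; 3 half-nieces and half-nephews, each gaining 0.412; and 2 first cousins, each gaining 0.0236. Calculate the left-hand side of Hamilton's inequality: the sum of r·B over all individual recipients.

0.3484

r to a full sibling = 0.5 (full sibs share both parents — two paths of length 2: r = 2·(1/2)^2 = 1/2).
r to a half-niece or half-nephew = 0.125 (half-aunt/uncle↔niece/nephew: one path of length 3: r = (1/2)^3 = 1/8).
r to a first cousin = 0.125 (first cousins share one grandparent pair — two paths of length 4: r = 2·(1/2)^4 = 1/8).
Summing one r·B term per recipient: 1·0.5·0.376 + 3·0.125·0.412 + 2·0.125·0.0236 = 0.3484.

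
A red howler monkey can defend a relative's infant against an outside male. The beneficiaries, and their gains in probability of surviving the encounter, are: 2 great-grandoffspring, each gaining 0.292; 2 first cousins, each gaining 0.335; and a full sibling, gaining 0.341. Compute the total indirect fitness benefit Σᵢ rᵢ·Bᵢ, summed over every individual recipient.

0.32725

r to a great-grandoffspring = 1/8 (three parent–offspring links: r = (1/2)^3 = 1/8).
r to a first cousin = 1/8 (first cousins share one grandparent pair — two paths of length 4: r = 2·(1/2)^4 = 1/8).
r to a full sibling = 0.5 (full sibs share both parents — two paths of length 2: r = 2·(1/2)^2 = 1/2).
Summing one r·B term per recipient: 2·0.125·0.292 + 2·0.125·0.335 + 1·0.5·0.341 = 0.32725.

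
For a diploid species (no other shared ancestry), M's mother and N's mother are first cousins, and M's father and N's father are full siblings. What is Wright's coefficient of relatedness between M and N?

0.15625

With two independent routes of shared ancestry, r is the sum of the two contributions.
M and N are related in two ways: second cousins through their mothers (r = 1/32) and first cousins through their fathers (r = 1/8).
r = 1/32 + 1/8 = 5/32 = 0.15625.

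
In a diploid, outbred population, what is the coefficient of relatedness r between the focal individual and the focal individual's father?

0.5

Each parent–offspring link contributes a factor of 1/2, and independent paths through distinct common ancestors add.
One parent–offspring link: r = (1/2)^1 = 1/2.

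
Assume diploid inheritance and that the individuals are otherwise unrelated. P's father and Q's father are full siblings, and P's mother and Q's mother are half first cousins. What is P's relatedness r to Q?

0.140625

Relatedness sums over independent paths through distinct common ancestors.
P and Q are related in two ways: first cousins through their fathers (r = 1/8) and half second cousins through their mothers (r = 1/64).
r = 1/8 + 1/64 = 0.140625.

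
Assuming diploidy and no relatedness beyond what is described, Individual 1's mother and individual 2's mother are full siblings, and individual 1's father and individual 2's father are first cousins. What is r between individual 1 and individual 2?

0.15625

Independent pedigree routes through distinct common ancestors add.
Individual 1 and individual 2 are related in two ways: first cousins through their mothers (r = 1/8) and second cousins through their fathers (r = 1/32).
r = 1/8 + 1/32 = 0.15625.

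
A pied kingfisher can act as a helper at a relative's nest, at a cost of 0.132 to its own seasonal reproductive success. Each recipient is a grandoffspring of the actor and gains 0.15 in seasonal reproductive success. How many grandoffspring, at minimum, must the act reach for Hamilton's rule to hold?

4

r to a grandoffspring = 1/4 (two parent–offspring links: r = (1/2)^2 = 1/4).
Hamilton's rule: n·r·B > C  ⇒  n > C/(r·B) = 0.132/(0.25·0.15) = 3.52.
The smallest integer exceeding 3.52 is 4.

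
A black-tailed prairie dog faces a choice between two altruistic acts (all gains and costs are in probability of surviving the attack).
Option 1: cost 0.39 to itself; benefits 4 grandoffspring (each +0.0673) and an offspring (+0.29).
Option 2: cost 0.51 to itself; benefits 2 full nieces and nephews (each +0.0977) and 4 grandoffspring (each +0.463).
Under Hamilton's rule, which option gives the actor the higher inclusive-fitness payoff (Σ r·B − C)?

Option 1: r to a grandoffspring = 0.25.
Option 1: r to an offspring = 0.5.
Option 1: Σ r·B − C = (4·0.25·0.0673 + 1·0.5·0.29) − 0.39 = -0.1777.
Option 2: r to a full niece or nephew = 0.25.
Option 2: r to a grandoffspring = 0.25.
Option 2: Σ r·B − C = (2·0.25·0.0977 + 4·0.25·0.463) − 0.51 = 0.00185.
Option 2 has the higher net inclusive-fitness payoff.

Option 2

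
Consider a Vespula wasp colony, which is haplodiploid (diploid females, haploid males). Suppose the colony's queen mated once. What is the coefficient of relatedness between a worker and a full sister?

Haplodiploid full sisters inherit their father's entire haploid genome identically (contributing 1/2) and on average half of their mother's contribution (1/2 · 1/2 = 1/4); r = 1/2 + 1/4 = 3/4.

0.75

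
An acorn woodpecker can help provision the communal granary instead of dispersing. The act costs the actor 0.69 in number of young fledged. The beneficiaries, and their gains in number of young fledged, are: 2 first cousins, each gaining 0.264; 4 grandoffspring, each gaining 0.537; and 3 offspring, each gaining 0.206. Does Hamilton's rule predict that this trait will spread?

Yes

Hamilton's rule: the trait is favored when the sum of r·B over every recipient exceeds the actor's cost C.
r to a first cousin = 0.125 (first cousins share one grandparent pair — two paths of length 4: r = 2·(1/2)^4 = 1/8).
r to a grandoffspring = 0.25 (two parent–offspring links: r = (1/2)^2 = 1/4).
r to an offspring = 0.5 (one parent–offspring link: r = (1/2)^1 = 1/2).
Summing one r·B term per recipient: 2·0.125·0.264 + 4·0.25·0.537 + 3·0.5·0.206 = 0.912.
0.912 > 0.69: the indirect benefit exceeds the cost.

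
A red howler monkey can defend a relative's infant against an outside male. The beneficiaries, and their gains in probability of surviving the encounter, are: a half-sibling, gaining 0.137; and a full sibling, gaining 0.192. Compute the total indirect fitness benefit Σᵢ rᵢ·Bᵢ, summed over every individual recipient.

0.13025

r to a half-sibling = 0.25 (half-sibs share one parent — one path of length 2: r = (1/2)^2 = 1/4).
r to a full sibling = 0.5 (full sibs share both parents — two paths of length 2: r = 2·(1/2)^2 = 1/2).
Summing one r·B term per recipient: 1·0.25·0.137 + 1·0.5·0.192 = 0.13025.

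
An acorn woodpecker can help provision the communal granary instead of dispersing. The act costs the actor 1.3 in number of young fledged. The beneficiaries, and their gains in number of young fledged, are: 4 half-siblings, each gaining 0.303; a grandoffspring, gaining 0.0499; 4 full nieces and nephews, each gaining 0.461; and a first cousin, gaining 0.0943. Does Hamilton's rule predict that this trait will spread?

No

Hamilton's rule: the trait is favored when the sum of r·B over every recipient exceeds the actor's cost C.
r to a half-sibling = 1/4 (half-sibs share one parent — one path of length 2: r = (1/2)^2 = 1/4).
r to a grandoffspring = 0.25 (two parent–offspring links: r = (1/2)^2 = 1/4).
r to a full niece or nephew = 0.25 (full aunt/uncle↔niece/nephew: two paths of length 3 through the shared grandparent pair: r = 2·(1/2)^3 = 1/4).
r to a first cousin = 1/8 (first cousins share one grandparent pair — two paths of length 4: r = 2·(1/2)^4 = 1/8).
Summing one r·B term per recipient: 4·0.25·0.303 + 1·0.25·0.0499 + 4·0.25·0.461 + 1·0.125·0.0943 = 0.7882625.
0.7882625 < 1.3: the indirect benefit is less than the cost.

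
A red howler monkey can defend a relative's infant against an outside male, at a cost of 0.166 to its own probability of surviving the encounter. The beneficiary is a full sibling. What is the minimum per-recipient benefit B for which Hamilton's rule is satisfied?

r to a full sibling = 0.5 (full sibs share both parents — two paths of length 2: r = 2·(1/2)^2 = 1/2).
Hamilton's rule with n recipients of equal r: n·r·B > C, so B > C/(n·r) = 0.166/(1·0.5) = 0.332.

0.332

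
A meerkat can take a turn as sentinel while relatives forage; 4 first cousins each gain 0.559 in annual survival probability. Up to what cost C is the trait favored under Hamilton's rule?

r to a first cousin = 0.125 (first cousins share one grandparent pair — two paths of length 4: r = 2·(1/2)^4 = 1/8).
Hamilton's rule: n·r·B > C, so the trait is favored while C < n·r·B = 4·0.125·0.559 = 0.2795.

0.2795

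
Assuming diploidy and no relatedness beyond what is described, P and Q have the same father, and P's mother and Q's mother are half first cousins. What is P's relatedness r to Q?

0.265625

Independent pedigree routes through distinct common ancestors add.
P and Q are related in two ways: half-sibs through their shared father (r = 1/4) and half second cousins through their mothers (r = 1/64).
r = 1/4 + 1/64 = 17/64 = 0.265625.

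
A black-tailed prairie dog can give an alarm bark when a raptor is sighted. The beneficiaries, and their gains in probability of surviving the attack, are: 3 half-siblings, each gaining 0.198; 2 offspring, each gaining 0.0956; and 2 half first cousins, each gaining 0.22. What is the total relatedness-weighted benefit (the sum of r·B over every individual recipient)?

0.2716

r to a half-sibling = 1/4 (half-sibs share one parent — one path of length 2: r = (1/2)^2 = 1/4).
r to an offspring = 1/2 (one parent–offspring link: r = (1/2)^1 = 1/2).
r to a half first cousin = 0.0625 (half first cousins share one grandparent — one path of length 4: r = (1/2)^4 = 1/16).
Summing one r·B term per recipient: 3·0.25·0.198 + 2·0.5·0.0956 + 2·0.0625·0.22 = 0.2716.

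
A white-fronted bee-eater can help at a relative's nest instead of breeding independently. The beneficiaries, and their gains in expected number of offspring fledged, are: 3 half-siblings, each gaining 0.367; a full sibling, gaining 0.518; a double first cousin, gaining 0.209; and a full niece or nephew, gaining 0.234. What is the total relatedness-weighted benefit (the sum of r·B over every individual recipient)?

0.645

r to a half-sibling = 1/4 (half-sibs share one parent — one path of length 2: r = (1/2)^2 = 1/4).
r to a full sibling = 1/2 (full sibs share both parents — two paths of length 2: r = 2·(1/2)^2 = 1/2).
r to a double first cousin = 1/4 (double first cousins share both grandparent pairs — four paths of length 4: r = 4·(1/2)^4 = 1/4).
r to a full niece or nephew = 1/4 (full aunt/uncle↔niece/nephew: two paths of length 3 through the shared grandparent pair: r = 2·(1/2)^3 = 1/4).
Summing one r·B term per recipient: 3·0.25·0.367 + 1·0.5·0.518 + 1·0.25·0.209 + 1·0.25·0.234 = 0.645.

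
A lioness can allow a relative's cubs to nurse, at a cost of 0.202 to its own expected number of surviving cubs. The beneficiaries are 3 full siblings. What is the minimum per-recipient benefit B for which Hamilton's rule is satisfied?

r to a full sibling = 1/2 (full sibs share both parents — two paths of length 2: r = 2·(1/2)^2 = 1/2).
Hamilton's rule with n recipients of equal r: n·r·B > C, so B > C/(n·r) = 0.202/(3·0.5) = 0.1347.

0.1347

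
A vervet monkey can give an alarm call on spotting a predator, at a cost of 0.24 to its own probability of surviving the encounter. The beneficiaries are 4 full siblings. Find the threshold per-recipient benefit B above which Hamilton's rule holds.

0.12

r to a full sibling = 0.5 (full sibs share both parents — two paths of length 2: r = 2·(1/2)^2 = 1/2).
Hamilton's rule with n recipients of equal r: n·r·B > C, so B > C/(n·r) = 0.24/(4·0.5) = 0.12.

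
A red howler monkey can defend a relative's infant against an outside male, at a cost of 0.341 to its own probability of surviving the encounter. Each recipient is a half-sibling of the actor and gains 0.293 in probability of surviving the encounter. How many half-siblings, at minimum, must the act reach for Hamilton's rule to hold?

5

r to a half-sibling = 0.25 (half-sibs share one parent — one path of length 2: r = (1/2)^2 = 1/4).
Hamilton's rule: n·r·B > C  ⇒  n > C/(r·B) = 0.341/(0.25·0.293) = 4.655.
The smallest integer exceeding 4.655 is 5.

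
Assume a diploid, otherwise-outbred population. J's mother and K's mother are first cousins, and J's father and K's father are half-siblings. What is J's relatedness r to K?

With two independent routes of shared ancestry, r is the sum of the two contributions.
J and K are related in two ways: second cousins through their mothers (r = 1/32) and half first cousins through their fathers (r = 1/16).
r = 1/32 + 1/16 = 0.09375.

0.09375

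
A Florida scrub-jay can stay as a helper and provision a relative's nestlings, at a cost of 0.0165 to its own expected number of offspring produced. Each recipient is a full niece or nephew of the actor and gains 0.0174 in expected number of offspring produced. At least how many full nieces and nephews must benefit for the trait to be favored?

4

r to a full niece or nephew = 0.25 (full aunt/uncle↔niece/nephew: two paths of length 3 through the shared grandparent pair: r = 2·(1/2)^3 = 1/4).
Hamilton's rule: n·r·B > C  ⇒  n > C/(r·B) = 0.0165/(0.25·0.0174) = 3.793.
The smallest integer exceeding 3.793 is 4.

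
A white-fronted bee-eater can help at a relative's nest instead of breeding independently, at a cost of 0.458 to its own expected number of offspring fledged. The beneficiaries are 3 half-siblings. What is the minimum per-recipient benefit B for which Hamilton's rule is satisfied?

r to a half-sibling = 1/4 (half-sibs share one parent — one path of length 2: r = (1/2)^2 = 1/4).
Hamilton's rule with n recipients of equal r: n·r·B > C, so B > C/(n·r) = 0.458/(3·0.25) = 0.6107.

0.6107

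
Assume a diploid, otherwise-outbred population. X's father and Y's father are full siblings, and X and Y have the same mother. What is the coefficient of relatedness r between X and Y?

With two independent routes of shared ancestry, r is the sum of the two contributions.
X and Y are related in two ways: first cousins through their fathers (r = 1/8) and half-sibs through their shared mother (r = 1/4).
r = 1/8 + 1/4 = 0.375.

0.375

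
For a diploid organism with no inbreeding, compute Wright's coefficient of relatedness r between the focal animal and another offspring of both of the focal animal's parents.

0.5

Each parent–offspring link contributes a factor of 1/2, and independent paths through distinct common ancestors add.
Full sibs share both parents — two paths of length 2: r = 2·(1/2)^2 = 1/2.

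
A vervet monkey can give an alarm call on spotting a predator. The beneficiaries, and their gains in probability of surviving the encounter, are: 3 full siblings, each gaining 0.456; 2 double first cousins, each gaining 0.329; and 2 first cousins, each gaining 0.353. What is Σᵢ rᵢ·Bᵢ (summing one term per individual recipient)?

0.93675

r to a full sibling = 1/2 (full sibs share both parents — two paths of length 2: r = 2·(1/2)^2 = 1/2).
r to a double first cousin = 1/4 (double first cousins share both grandparent pairs — four paths of length 4: r = 4·(1/2)^4 = 1/4).
r to a first cousin = 1/8 (first cousins share one grandparent pair — two paths of length 4: r = 2·(1/2)^4 = 1/8).
Summing one r·B term per recipient: 3·0.5·0.456 + 2·0.25·0.329 + 2·0.125·0.353 = 0.93675.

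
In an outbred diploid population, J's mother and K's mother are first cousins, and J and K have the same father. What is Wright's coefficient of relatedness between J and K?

Relatedness sums over independent paths through distinct common ancestors.
J and K are related in two ways: second cousins through their mothers (r = 1/32) and half-sibs through their shared father (r = 1/4).
r = 1/32 + 1/4 = 0.28125.

0.28125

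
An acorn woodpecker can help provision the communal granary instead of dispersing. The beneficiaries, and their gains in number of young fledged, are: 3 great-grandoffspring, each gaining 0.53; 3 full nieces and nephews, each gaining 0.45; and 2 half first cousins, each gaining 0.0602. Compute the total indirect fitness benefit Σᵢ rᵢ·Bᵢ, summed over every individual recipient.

0.543775

r to a great-grandoffspring = 0.125 (three parent–offspring links: r = (1/2)^3 = 1/8).
r to a full niece or nephew = 0.25 (full aunt/uncle↔niece/nephew: two paths of length 3 through the shared grandparent pair: r = 2·(1/2)^3 = 1/4).
r to a half first cousin = 0.0625 (half first cousins share one grandparent — one path of length 4: r = (1/2)^4 = 1/16).
Summing one r·B term per recipient: 3·0.125·0.53 + 3·0.25·0.45 + 2·0.0625·0.0602 = 0.543775.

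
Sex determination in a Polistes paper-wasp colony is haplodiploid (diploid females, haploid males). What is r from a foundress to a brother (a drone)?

Her haploid brother carries none of their father's genes and a random half of their mother's genome; that half matches the maternal half of her own genome with probability 1/2: r = 1/2 · 1/2 = 1/4.

0.25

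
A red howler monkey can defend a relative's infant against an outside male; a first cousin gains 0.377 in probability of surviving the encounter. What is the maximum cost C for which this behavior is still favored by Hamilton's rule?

r to a first cousin = 0.125 (first cousins share one grandparent pair — two paths of length 4: r = 2·(1/2)^4 = 1/8).
Hamilton's rule: n·r·B > C, so the trait is favored while C < n·r·B = 1·0.125·0.377 = 0.047125.

0.047125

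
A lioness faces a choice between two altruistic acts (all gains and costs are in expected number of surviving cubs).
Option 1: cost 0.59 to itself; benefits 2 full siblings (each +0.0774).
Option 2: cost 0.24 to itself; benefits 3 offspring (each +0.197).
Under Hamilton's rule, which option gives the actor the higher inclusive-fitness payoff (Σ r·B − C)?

Option 2

Option 1: r to a full sibling = 0.5.
Option 1: Σ r·B − C = (2·0.5·0.0774) − 0.59 = -0.5126.
Option 2: r to an offspring = 0.5.
Option 2: Σ r·B − C = (3·0.5·0.197) − 0.24 = 0.0555.
Option 2 has the higher net inclusive-fitness payoff.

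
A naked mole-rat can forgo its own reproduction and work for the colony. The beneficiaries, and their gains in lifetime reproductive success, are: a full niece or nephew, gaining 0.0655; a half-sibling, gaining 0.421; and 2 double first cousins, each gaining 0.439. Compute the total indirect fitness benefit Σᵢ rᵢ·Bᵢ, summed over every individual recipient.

0.341125

r to a full niece or nephew = 1/4 (full aunt/uncle↔niece/nephew: two paths of length 3 through the shared grandparent pair: r = 2·(1/2)^3 = 1/4).
r to a half-sibling = 1/4 (half-sibs share one parent — one path of length 2: r = (1/2)^2 = 1/4).
r to a double first cousin = 1/4 (double first cousins share both grandparent pairs — four paths of length 4: r = 4·(1/2)^4 = 1/4).
Summing one r·B term per recipient: 1·0.25·0.0655 + 1·0.25·0.421 + 2·0.25·0.439 = 0.341125.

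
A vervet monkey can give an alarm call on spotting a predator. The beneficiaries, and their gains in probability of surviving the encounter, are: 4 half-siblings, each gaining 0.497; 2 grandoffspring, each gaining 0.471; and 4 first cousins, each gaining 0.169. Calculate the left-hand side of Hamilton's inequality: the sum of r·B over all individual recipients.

0.817

r to a half-sibling = 0.25 (half-sibs share one parent — one path of length 2: r = (1/2)^2 = 1/4).
r to a grandoffspring = 0.25 (two parent–offspring links: r = (1/2)^2 = 1/4).
r to a first cousin = 1/8 (first cousins share one grandparent pair — two paths of length 4: r = 2·(1/2)^4 = 1/8).
Summing one r·B term per recipient: 4·0.25·0.497 + 2·0.25·0.471 + 4·0.125·0.169 = 0.817.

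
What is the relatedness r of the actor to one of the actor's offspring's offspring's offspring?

Each parent–offspring link contributes a factor of 1/2, and independent paths through distinct common ancestors add.
Three parent–offspring links: r = (1/2)^3 = 1/8.

0.125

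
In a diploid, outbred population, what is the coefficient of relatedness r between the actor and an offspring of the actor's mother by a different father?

0.25

Each parent–offspring link contributes a factor of 1/2, and independent paths through distinct common ancestors add.
Half-sibs share one parent — one path of length 2: r = (1/2)^2 = 1/4.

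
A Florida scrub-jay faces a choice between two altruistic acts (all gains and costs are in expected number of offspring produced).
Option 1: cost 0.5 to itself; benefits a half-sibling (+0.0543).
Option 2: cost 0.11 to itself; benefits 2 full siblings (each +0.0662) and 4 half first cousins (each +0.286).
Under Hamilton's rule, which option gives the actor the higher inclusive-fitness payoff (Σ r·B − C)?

Option 2

Option 1: r to a half-sibling = 0.25.
Option 1: Σ r·B − C = (1·0.25·0.0543) − 0.5 = -0.486425.
Option 2: r to a full sibling = 0.5.
Option 2: r to a half first cousin = 0.0625.
Option 2: Σ r·B − C = (2·0.5·0.0662 + 4·0.0625·0.286) − 0.11 = 0.0277.
Option 2 has the higher net inclusive-fitness payoff.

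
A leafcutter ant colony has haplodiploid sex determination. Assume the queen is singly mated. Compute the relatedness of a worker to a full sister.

Haplodiploid full sisters inherit their father's entire haploid genome identically (contributing 1/2) and on average half of their mother's contribution (1/2 · 1/2 = 1/4); r = 1/2 + 1/4 = 3/4.

0.75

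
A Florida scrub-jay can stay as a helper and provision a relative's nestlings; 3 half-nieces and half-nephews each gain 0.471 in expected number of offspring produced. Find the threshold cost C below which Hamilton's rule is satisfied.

r to a half-niece or half-nephew = 0.125 (half-aunt/uncle↔niece/nephew: one path of length 3: r = (1/2)^3 = 1/8).
Hamilton's rule: n·r·B > C, so the trait is favored while C < n·r·B = 3·0.125·0.471 = 0.176625.

0.176625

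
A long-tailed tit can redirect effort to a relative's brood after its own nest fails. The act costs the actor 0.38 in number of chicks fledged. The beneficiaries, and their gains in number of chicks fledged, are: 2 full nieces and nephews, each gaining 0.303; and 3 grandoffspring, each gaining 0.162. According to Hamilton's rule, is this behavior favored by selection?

Hamilton's rule: the trait is favored when the sum of r·B over every recipient exceeds the actor's cost C.
r to a full niece or nephew = 1/4 (full aunt/uncle↔niece/nephew: two paths of length 3 through the shared grandparent pair: r = 2·(1/2)^3 = 1/4).
r to a grandoffspring = 1/4 (two parent–offspring links: r = (1/2)^2 = 1/4).
Summing one r·B term per recipient: 2·0.25·0.303 + 3·0.25·0.162 = 0.273.
0.273 < 0.38: the indirect benefit is less than the cost.

No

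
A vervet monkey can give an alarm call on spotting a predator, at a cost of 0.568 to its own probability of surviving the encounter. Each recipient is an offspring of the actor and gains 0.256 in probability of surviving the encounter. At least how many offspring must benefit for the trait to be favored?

5

r to an offspring = 1/2 (one parent–offspring link: r = (1/2)^1 = 1/2).
Hamilton's rule: n·r·B > C  ⇒  n > C/(r·B) = 0.568/(0.5·0.256) = 4.437.
The smallest integer exceeding 4.437 is 5.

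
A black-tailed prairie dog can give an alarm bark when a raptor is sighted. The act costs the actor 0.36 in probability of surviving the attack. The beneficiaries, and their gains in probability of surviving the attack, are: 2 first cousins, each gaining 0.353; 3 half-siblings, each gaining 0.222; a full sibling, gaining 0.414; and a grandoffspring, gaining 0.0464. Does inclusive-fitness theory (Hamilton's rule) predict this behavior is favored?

Hamilton's rule: the trait is favored when the sum of r·B over every recipient exceeds the actor's cost C.
r to a first cousin = 0.125 (first cousins share one grandparent pair — two paths of length 4: r = 2·(1/2)^4 = 1/8).
r to a half-sibling = 0.25 (half-sibs share one parent — one path of length 2: r = (1/2)^2 = 1/4).
r to a full sibling = 0.5 (full sibs share both parents — two paths of length 2: r = 2·(1/2)^2 = 1/2).
r to a grandoffspring = 0.25 (two parent–offspring links: r = (1/2)^2 = 1/4).
Summing one r·B term per recipient: 2·0.125·0.353 + 3·0.25·0.222 + 1·0.5·0.414 + 1·0.25·0.0464 = 0.47335.
0.47335 > 0.36: the indirect benefit exceeds the cost.

Yes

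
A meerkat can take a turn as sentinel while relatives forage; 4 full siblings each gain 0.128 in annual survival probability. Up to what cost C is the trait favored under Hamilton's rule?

r to a full sibling = 0.5 (full sibs share both parents — two paths of length 2: r = 2·(1/2)^2 = 1/2).
Hamilton's rule: n·r·B > C, so the trait is favored while C < n·r·B = 4·0.5·0.128 = 0.256.

0.256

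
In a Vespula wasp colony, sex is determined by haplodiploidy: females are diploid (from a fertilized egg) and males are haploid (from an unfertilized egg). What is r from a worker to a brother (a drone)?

0.25

Her haploid brother carries none of their father's genes and a random half of their mother's genome; that half matches the maternal half of her own genome with probability 1/2: r = 1/2 · 1/2 = 1/4.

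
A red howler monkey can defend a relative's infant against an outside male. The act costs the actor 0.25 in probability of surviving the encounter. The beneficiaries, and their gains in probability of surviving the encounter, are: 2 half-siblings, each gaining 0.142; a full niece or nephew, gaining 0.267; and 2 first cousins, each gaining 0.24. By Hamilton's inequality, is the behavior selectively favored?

No

Hamilton's rule: the trait is favored when the sum of r·B over every recipient exceeds the actor's cost C.
r to a half-sibling = 0.25 (half-sibs share one parent — one path of length 2: r = (1/2)^2 = 1/4).
r to a full niece or nephew = 1/4 (full aunt/uncle↔niece/nephew: two paths of length 3 through the shared grandparent pair: r = 2·(1/2)^3 = 1/4).
r to a first cousin = 1/8 (first cousins share one grandparent pair — two paths of length 4: r = 2·(1/2)^4 = 1/8).
Summing one r·B term per recipient: 2·0.25·0.142 + 1·0.25·0.267 + 2·0.125·0.24 = 0.19775.
0.19775 < 0.25: the indirect benefit is less than the cost.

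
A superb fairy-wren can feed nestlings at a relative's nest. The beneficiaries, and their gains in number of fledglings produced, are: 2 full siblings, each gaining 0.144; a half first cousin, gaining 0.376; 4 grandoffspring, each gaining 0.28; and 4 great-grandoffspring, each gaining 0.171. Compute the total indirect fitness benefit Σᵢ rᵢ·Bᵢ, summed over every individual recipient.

r to a full sibling = 0.5 (full sibs share both parents — two paths of length 2: r = 2·(1/2)^2 = 1/2).
r to a half first cousin = 0.0625 (half first cousins share one grandparent — one path of length 4: r = (1/2)^4 = 1/16).
r to a grandoffspring = 1/4 (two parent–offspring links: r = (1/2)^2 = 1/4).
r to a great-grandoffspring = 0.125 (three parent–offspring links: r = (1/2)^3 = 1/8).
Summing one r·B term per recipient: 2·0.5·0.144 + 1·0.0625·0.376 + 4·0.25·0.28 + 4·0.125·0.171 = 0.533.

0.533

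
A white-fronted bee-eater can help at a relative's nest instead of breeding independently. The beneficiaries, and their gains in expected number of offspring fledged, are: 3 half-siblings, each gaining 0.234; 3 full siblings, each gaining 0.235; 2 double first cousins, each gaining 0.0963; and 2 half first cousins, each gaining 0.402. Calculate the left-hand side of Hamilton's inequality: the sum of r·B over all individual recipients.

r to a half-sibling = 0.25 (half-sibs share one parent — one path of length 2: r = (1/2)^2 = 1/4).
r to a full sibling = 1/2 (full sibs share both parents — two paths of length 2: r = 2·(1/2)^2 = 1/2).
r to a double first cousin = 0.25 (double first cousins share both grandparent pairs — four paths of length 4: r = 4·(1/2)^4 = 1/4).
r to a half first cousin = 0.0625 (half first cousins share one grandparent — one path of length 4: r = (1/2)^4 = 1/16).
Summing one r·B term per recipient: 3·0.25·0.234 + 3·0.5·0.235 + 2·0.25·0.0963 + 2·0.0625·0.402 = 0.6264.

0.6264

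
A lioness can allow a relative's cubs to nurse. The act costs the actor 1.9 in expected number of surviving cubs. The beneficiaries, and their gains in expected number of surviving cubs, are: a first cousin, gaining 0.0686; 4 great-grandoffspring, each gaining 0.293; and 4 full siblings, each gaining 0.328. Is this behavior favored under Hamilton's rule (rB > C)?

Hamilton's rule: the trait is favored when the sum of r·B over every recipient exceeds the actor's cost C.
r to a first cousin = 1/8 (first cousins share one grandparent pair — two paths of length 4: r = 2·(1/2)^4 = 1/8).
r to a great-grandoffspring = 0.125 (three parent–offspring links: r = (1/2)^3 = 1/8).
r to a full sibling = 1/2 (full sibs share both parents — two paths of length 2: r = 2·(1/2)^2 = 1/2).
Summing one r·B term per recipient: 1·0.125·0.0686 + 4·0.125·0.293 + 4·0.5·0.328 = 0.811075.
0.811075 < 1.9: the indirect benefit is less than the cost.

No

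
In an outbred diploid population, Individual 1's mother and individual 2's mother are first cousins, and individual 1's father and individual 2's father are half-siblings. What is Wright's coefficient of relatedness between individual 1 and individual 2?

With two independent routes of shared ancestry, r is the sum of the two contributions.
Individual 1 and individual 2 are related in two ways: second cousins through their mothers (r = 1/32) and half first cousins through their fathers (r = 1/16).
r = 1/32 + 1/16 = 0.09375.

0.09375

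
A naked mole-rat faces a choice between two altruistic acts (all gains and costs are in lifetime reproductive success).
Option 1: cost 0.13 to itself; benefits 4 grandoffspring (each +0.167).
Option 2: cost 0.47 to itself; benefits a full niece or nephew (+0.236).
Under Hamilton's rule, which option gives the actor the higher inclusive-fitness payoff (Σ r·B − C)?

Option 1

Option 1: r to a grandoffspring = 0.25.
Option 1: Σ r·B − C = (4·0.25·0.167) − 0.13 = 0.037.
Option 2: r to a full niece or nephew = 0.25.
Option 2: Σ r·B − C = (1·0.25·0.236) − 0.47 = -0.411.
Option 1 has the higher net inclusive-fitness payoff.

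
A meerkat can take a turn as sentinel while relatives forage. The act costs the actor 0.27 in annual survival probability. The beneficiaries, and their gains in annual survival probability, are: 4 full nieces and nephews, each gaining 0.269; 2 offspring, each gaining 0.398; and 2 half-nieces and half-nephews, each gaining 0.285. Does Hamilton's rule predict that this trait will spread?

Hamilton's rule: the trait is favored when the sum of r·B over every recipient exceeds the actor's cost C.
r to a full niece or nephew = 0.25 (full aunt/uncle↔niece/nephew: two paths of length 3 through the shared grandparent pair: r = 2·(1/2)^3 = 1/4).
r to an offspring = 0.5 (one parent–offspring link: r = (1/2)^1 = 1/2).
r to a half-niece or half-nephew = 1/8 (half-aunt/uncle↔niece/nephew: one path of length 3: r = (1/2)^3 = 1/8).
Summing one r·B term per recipient: 4·0.25·0.269 + 2·0.5·0.398 + 2·0.125·0.285 = 0.73825.
0.73825 > 0.27: the indirect benefit exceeds the cost.

Yes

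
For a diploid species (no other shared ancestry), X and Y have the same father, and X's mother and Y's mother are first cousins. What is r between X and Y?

0.28125

With two independent routes of shared ancestry, r is the sum of the two contributions.
X and Y are related in two ways: half-sibs through their shared father (r = 1/4) and second cousins through their mothers (r = 1/32).
r = 1/4 + 1/32 = 9/32 = 0.28125.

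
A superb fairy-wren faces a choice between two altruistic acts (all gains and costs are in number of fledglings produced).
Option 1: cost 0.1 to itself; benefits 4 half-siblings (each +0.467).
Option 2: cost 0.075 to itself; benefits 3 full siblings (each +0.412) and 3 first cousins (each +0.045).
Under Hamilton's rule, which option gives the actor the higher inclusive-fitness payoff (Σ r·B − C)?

Option 1: r to a half-sibling = 0.25.
Option 1: Σ r·B − C = (4·0.25·0.467) − 0.1 = 0.367.
Option 2: r to a full sibling = 0.5.
Option 2: r to a first cousin = 0.125.
Option 2: Σ r·B − C = (3·0.5·0.412 + 3·0.125·0.045) − 0.075 = 0.559875.
Option 2 has the higher net inclusive-fitness payoff.

Option 2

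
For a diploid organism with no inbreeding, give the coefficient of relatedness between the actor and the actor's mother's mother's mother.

Each parent–offspring link contributes a factor of 1/2, and independent paths through distinct common ancestors add.
Three parent–offspring links: r = (1/2)^3 = 1/8.

0.125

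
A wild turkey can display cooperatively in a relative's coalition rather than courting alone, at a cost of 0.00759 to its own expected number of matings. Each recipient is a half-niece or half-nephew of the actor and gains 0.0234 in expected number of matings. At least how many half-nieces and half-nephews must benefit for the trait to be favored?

r to a half-niece or half-nephew = 1/8 (half-aunt/uncle↔niece/nephew: one path of length 3: r = (1/2)^3 = 1/8).
Hamilton's rule: n·r·B > C  ⇒  n > C/(r·B) = 0.00759/(0.125·0.0234) = 2.595.
The smallest integer exceeding 2.595 is 3.

3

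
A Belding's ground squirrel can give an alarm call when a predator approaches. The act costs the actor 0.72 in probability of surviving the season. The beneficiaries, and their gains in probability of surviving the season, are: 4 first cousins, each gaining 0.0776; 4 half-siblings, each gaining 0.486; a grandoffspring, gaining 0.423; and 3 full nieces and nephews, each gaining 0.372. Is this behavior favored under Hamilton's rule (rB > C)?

Yes

Hamilton's rule: the trait is favored when the sum of r·B over every recipient exceeds the actor's cost C.
r to a first cousin = 1/8 (first cousins share one grandparent pair — two paths of length 4: r = 2·(1/2)^4 = 1/8).
r to a half-sibling = 1/4 (half-sibs share one parent — one path of length 2: r = (1/2)^2 = 1/4).
r to a grandoffspring = 0.25 (two parent–offspring links: r = (1/2)^2 = 1/4).
r to a full niece or nephew = 1/4 (full aunt/uncle↔niece/nephew: two paths of length 3 through the shared grandparent pair: r = 2·(1/2)^3 = 1/4).
Summing one r·B term per recipient: 4·0.125·0.0776 + 4·0.25·0.486 + 1·0.25·0.423 + 3·0.25·0.372 = 0.90955.
0.90955 > 0.72: the indirect benefit exceeds the cost.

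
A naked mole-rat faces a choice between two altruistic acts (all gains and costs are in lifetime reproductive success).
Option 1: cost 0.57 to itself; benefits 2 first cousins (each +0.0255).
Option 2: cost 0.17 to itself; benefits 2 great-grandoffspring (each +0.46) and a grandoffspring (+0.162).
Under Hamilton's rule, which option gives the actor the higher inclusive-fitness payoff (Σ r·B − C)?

Option 1: r to a first cousin = 0.125.
Option 1: Σ r·B − C = (2·0.125·0.0255) − 0.57 = -0.563625.
Option 2: r to a great-grandoffspring = 0.125.
Option 2: r to a grandoffspring = 0.25.
Option 2: Σ r·B − C = (2·0.125·0.46 + 1·0.25·0.162) − 0.17 = -0.0145.
Option 2 has the higher net inclusive-fitness payoff.

Option 2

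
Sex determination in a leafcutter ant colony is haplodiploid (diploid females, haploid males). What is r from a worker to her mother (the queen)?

0.5

One meiotic link between diploid queen and diploid daughter: r = 1/2.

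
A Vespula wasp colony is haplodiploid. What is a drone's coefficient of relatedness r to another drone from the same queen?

Haploid brothers each carry a random half of the queen's diploid genome, so on average they share half: r = 1/2.

0.5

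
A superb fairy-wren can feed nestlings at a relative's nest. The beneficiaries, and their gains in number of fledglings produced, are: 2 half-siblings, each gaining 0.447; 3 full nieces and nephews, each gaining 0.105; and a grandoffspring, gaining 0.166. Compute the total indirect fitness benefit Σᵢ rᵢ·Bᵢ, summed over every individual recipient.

r to a half-sibling = 1/4 (half-sibs share one parent — one path of length 2: r = (1/2)^2 = 1/4).
r to a full niece or nephew = 1/4 (full aunt/uncle↔niece/nephew: two paths of length 3 through the shared grandparent pair: r = 2·(1/2)^3 = 1/4).
r to a grandoffspring = 1/4 (two parent–offspring links: r = (1/2)^2 = 1/4).
Summing one r·B term per recipient: 2·0.25·0.447 + 3·0.25·0.105 + 1·0.25·0.166 = 0.34375.

0.34375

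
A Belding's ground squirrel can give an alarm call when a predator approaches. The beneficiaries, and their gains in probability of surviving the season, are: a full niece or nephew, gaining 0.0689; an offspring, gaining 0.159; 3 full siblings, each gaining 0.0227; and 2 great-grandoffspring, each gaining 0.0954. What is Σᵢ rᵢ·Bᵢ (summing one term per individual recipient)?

0.154625

r to a full niece or nephew = 1/4 (full aunt/uncle↔niece/nephew: two paths of length 3 through the shared grandparent pair: r = 2·(1/2)^3 = 1/4).
r to an offspring = 0.5 (one parent–offspring link: r = (1/2)^1 = 1/2).
r to a full sibling = 0.5 (full sibs share both parents — two paths of length 2: r = 2·(1/2)^2 = 1/2).
r to a great-grandoffspring = 1/8 (three parent–offspring links: r = (1/2)^3 = 1/8).
Summing one r·B term per recipient: 1·0.25·0.0689 + 1·0.5·0.159 + 3·0.5·0.0227 + 2·0.125·0.0954 = 0.154625.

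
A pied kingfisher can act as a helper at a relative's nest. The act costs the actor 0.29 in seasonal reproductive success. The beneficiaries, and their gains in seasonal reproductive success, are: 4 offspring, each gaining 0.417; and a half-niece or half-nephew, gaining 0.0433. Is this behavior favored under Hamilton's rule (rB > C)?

Hamilton's rule: the trait is favored when the sum of r·B over every recipient exceeds the actor's cost C.
r to an offspring = 1/2 (one parent–offspring link: r = (1/2)^1 = 1/2).
r to a half-niece or half-nephew = 0.125 (half-aunt/uncle↔niece/nephew: one path of length 3: r = (1/2)^3 = 1/8).
Summing one r·B term per recipient: 4·0.5·0.417 + 1·0.125·0.0433 = 0.8394125.
0.8394125 > 0.29: the indirect benefit exceeds the cost.

Yes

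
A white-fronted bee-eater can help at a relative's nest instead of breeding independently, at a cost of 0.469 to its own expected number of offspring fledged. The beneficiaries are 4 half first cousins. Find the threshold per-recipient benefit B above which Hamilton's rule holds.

r to a half first cousin = 0.0625 (half first cousins share one grandparent — one path of length 4: r = (1/2)^4 = 1/16).
Hamilton's rule with n recipients of equal r: n·r·B > C, so B > C/(n·r) = 0.469/(4·0.0625) = 1.876.

1.876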